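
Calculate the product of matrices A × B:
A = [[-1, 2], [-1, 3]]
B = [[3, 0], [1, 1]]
[[-1, 2], [0, 3]]

Matrix multiplication:
C[0][0] = -1×3 + 2×1 = -1
C[0][1] = -1×0 + 2×1 = 2
C[1][0] = -1×3 + 3×1 = 0
C[1][1] = -1×0 + 3×1 = 3
Result: [[-1, 2], [0, 3]]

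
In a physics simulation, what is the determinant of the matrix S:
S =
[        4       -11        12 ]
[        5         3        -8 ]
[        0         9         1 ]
det(S) = 895

Expand along row 0 (cofactor expansion): det(S) = a*(e*i - f*h) - b*(d*i - f*g) + c*(d*h - e*g), where the 3×3 is [[a, b, c], [d, e, f], [g, h, i]].
Minor M_00 = (3)*(1) - (-8)*(9) = 3 + 72 = 75.
Minor M_01 = (5)*(1) - (-8)*(0) = 5 - 0 = 5.
Minor M_02 = (5)*(9) - (3)*(0) = 45 - 0 = 45.
det(S) = (4)*(75) - (-11)*(5) + (12)*(45) = 300 + 55 + 540 = 895.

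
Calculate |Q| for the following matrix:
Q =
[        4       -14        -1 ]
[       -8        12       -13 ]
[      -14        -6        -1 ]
det(Q) = -3012

Expand along row 0 (cofactor expansion): det(Q) = a*(e*i - f*h) - b*(d*i - f*g) + c*(d*h - e*g), where the 3×3 is [[a, b, c], [d, e, f], [g, h, i]].
Minor M_00 = (12)*(-1) - (-13)*(-6) = -12 - 78 = -90.
Minor M_01 = (-8)*(-1) - (-13)*(-14) = 8 - 182 = -174.
Minor M_02 = (-8)*(-6) - (12)*(-14) = 48 + 168 = 216.
det(Q) = (4)*(-90) - (-14)*(-174) + (-1)*(216) = -360 - 2436 - 216 = -3012.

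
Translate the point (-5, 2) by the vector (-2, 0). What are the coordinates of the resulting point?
(-7, 2)

Translation by (-2, 0):
x' = -5 + -2 = -7
y' = 2 + 0 = 2
Homogeneous matrix: [[1, 0, -2], [0, 1, 0], [0, 0, 1]]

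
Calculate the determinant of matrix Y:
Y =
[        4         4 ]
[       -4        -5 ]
det(Y) = -4

For a 2×2 matrix [[a, b], [c, d]], det = a*d - b*c.
det(Y) = (4)*(-5) - (4)*(-4) = -20 + 16 = -4.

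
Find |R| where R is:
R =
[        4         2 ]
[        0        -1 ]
det(R) = -4

For a 2×2 matrix [[a, b], [c, d]], det = a*d - b*c.
det(R) = (4)*(-1) - (2)*(0) = -4 - 0 = -4.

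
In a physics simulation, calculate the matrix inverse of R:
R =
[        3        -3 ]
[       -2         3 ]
det(R) = 3
R⁻¹ =
[        1         1 ]
[      2/3         1 ]

For a 2×2 matrix R = [[a, b], [c, d]] with det(R) ≠ 0, R⁻¹ = (1/det(R)) * [[d, -b], [-c, a]].
det(R) = (3)*(3) - (-3)*(-2) = 9 - 6 = 3.
R⁻¹ = (1/3) * [[3, 3], [2, 3]].
Dividing each entry by 3 and reducing:
R⁻¹ =
[        1         1 ]
[      2/3         1 ]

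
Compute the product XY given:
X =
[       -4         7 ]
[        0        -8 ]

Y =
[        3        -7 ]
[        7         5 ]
XY =
[       37        63 ]
[      -56       -40 ]

Matrix multiplication: (XY)[i][j] = sum over k of X[i][k] * Y[k][j].
  (XY)[0][0] = (-4)*(3) + (7)*(7) = 37
  (XY)[0][1] = (-4)*(-7) + (7)*(5) = 63
  (XY)[1][0] = (0)*(3) + (-8)*(7) = -56
  (XY)[1][1] = (0)*(-7) + (-8)*(5) = -40
XY =
[       37        63 ]
[      -56       -40 ]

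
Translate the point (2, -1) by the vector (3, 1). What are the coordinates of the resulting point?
(5, 0)

Translation by (3, 1):
x' = 2 + 3 = 5
y' = -1 + 1 = 0
Homogeneous matrix: [[1, 0, 3], [0, 1, 1], [0, 0, 1]]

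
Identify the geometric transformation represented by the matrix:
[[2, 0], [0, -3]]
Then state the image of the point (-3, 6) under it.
non-uniform scaling by (2, -3); image of (-3, 6) is (-6, -18)

This is diagonal with distinct entries, so it scales the x-axis by 2 and the y-axis by -3.
The matrix [[2, 0], [0, -3]] represents: non-uniform scaling by (2, -3).
Applying it to (-3, 6): [2·-3 + 0·6, 0·-3 + -3·6] = (-6, -18).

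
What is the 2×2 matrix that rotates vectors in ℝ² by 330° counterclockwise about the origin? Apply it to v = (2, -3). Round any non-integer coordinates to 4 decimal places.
R = [[√3/2, 1/2], [-1/2, √3/2]]; R·v = (0.2321, -3.5981)

A counterclockwise rotation by angle θ in ℝ² has matrix R(θ) = [[cos θ, -sin θ], [sin θ, cos θ]].
For θ = 330°: cos θ = √3/2, sin θ = -1/2.
R(330°) = [[√3/2, 1/2], [-1/2, √3/2]].
R·v = [√3/2·2 + (1/2)·-3, -1/2·2 + √3/2·-3] = (0.2321, -3.5981).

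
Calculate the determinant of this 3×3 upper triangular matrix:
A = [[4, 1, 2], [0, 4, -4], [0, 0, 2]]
32

The determinant of a triangular matrix is the product of its diagonal entries (the off-diagonal entries above the diagonal do not affect it).
det(A) = (4) * (4) * (2) = 32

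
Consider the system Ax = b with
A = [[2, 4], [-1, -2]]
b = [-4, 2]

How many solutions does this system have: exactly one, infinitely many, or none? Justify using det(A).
Infinitely many solutions

det(A) = (2)*(-2) - (4)*(-1) = 0, so A is singular (column 2 is 2 times column 1).
b = [-4, 2] = -2 * column 1 of A, so b lies in the column space of A.
A singular matrix whose right-hand side is in its column space gives a 1-parameter family of solutions — infinitely many.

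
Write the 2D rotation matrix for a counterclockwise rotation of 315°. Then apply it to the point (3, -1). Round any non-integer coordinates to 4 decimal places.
R = [[√2/2, √2/2], [-√2/2, √2/2]]; R·(3, -1) = (1.4142, -2.8284)

Rotation matrix formula: R(θ) = [[cos θ, -sin θ], [sin θ, cos θ]]
For θ = 315°:
cos(315°) = √2/2
sin(315°) = -√2/2
R = [[√2/2, √2/2], [-√2/2, √2/2]]
Apply to (3, -1): [√2/2·3 + (√2/2)·-1, -√2/2·3 + √2/2·-1] = (1.4142, -2.8284)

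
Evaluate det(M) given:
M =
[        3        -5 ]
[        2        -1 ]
det(M) = 7

For a 2×2 matrix [[a, b], [c, d]], det = a*d - b*c.
det(M) = (3)*(-1) - (-5)*(2) = -3 + 10 = 7.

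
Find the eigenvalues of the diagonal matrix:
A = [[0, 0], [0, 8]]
λ₁ = 0, λ₂ = 8

The characteristic polynomial of A is det(A - λI) = (0 - λ)(8 - λ) = 0.
The roots are λ = 0 and λ = 8, so the eigenvalues are the diagonal entries.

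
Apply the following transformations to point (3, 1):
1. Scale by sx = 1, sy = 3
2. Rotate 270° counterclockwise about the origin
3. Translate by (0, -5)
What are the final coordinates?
(3, -8)

Step 1: Scale → (3, 3)
Step 2: Rotate 270° → (3, -3)
Step 3: Translate → (3, -8)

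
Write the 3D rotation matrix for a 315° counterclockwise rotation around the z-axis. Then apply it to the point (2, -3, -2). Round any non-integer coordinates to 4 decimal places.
R = [[√2/2, √2/2, 0], [-√2/2, √2/2, 0], [0, 0, 1]]; R·(2, -3, -2) = (-0.7071, -3.5355, -2.0000)

Rotation matrix for 315° around z-axis:
cos(315°) = √2/2, sin(315°) = -√2/2
R = [[√2/2, √2/2, 0], [-√2/2, √2/2, 0], [0, 0, 1]]
Apply to (2, -3, -2): R·[2, -3, -2]ᵀ = (-0.7071, -3.5355, -2.0000)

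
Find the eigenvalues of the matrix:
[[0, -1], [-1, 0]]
λ = -1 and λ = 1

Characteristic equation: det(A - λI) = 0
λ² - (trace)λ + (det) = 0
λ² - (0)λ + (-1) = 0
λ² - 0λ - 1 = 0
Solving: λ = -1, 1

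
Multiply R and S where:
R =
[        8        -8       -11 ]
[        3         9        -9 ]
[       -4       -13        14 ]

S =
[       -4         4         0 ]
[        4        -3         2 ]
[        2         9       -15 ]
RS =
[      -86       -43       149 ]
[        6       -96       153 ]
[       -8       149      -236 ]

Matrix multiplication: (RS)[i][j] = sum over k of R[i][k] * S[k][j].
  (RS)[0][0] = (8)*(-4) + (-8)*(4) + (-11)*(2) = -86
  (RS)[0][1] = (8)*(4) + (-8)*(-3) + (-11)*(9) = -43
  (RS)[0][2] = (8)*(0) + (-8)*(2) + (-11)*(-15) = 149
  (RS)[1][0] = (3)*(-4) + (9)*(4) + (-9)*(2) = 6
  (RS)[1][1] = (3)*(4) + (9)*(-3) + (-9)*(9) = -96
  (RS)[1][2] = (3)*(0) + (9)*(2) + (-9)*(-15) = 153
  (RS)[2][0] = (-4)*(-4) + (-13)*(4) + (14)*(2) = -8
  (RS)[2][1] = (-4)*(4) + (-13)*(-3) + (14)*(9) = 149
  (RS)[2][2] = (-4)*(0) + (-13)*(2) + (14)*(-15) = -236
RS =
[      -86       -43       149 ]
[        6       -96       153 ]
[       -8       149      -236 ]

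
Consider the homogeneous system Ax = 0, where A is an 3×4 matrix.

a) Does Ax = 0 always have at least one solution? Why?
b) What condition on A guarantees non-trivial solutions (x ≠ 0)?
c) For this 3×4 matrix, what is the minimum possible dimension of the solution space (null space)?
a) Yes, x = 0 is always a solution. b) When A has linearly dependent columns (rank < n). c) Minimum nullity = 1.

a) x = 0 satisfies A·0 = 0, so the zero vector is always a solution.
b) Non-trivial solutions exist iff the columns of A are linearly dependent, equivalently rank(A) < n (the number of columns).
c) By rank-nullity, rank(A) + nullity(A) = n = 4. Since A has only 3 rows, rank(A) ≤ 3, so nullity(A) ≥ 4 - 3 = 1.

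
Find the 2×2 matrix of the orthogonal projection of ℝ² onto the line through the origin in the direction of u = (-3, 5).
[[9/34, -15/34], [-15/34, 25/34]]

The orthogonal projection onto the line spanned by a nonzero vector u = (a, b) has matrix P = (u uᵀ) / (uᵀ u) = (1/(a² + b²)) · [[a², ab], [ab, b²]].
Here u = (-3, 5), so a² + b² = 9 + 25 = 34.
P = (1/34) · [[9, -15], [-15, 25]] = [[9/34, -15/34], [-15/34, 25/34]].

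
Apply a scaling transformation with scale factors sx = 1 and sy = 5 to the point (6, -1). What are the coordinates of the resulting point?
(6, -5)

Scaling matrix:
[[1, 0], [0, 5]]
Result: (6 × 1, -1 × 5) = (6, -5)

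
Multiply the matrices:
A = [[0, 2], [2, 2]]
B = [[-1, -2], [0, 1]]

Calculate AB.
[[0, 2], [-2, -2]]

Each entry (i,j) of AB = sum over k of A[i][k]*B[k][j].
(AB)[0][0] = (0)*(-1) + (2)*(0) = 0
(AB)[0][1] = (0)*(-2) + (2)*(1) = 2
(AB)[1][0] = (2)*(-1) + (2)*(0) = -2
(AB)[1][1] = (2)*(-2) + (2)*(1) = -2
AB = [[0, 2], [-2, -2]]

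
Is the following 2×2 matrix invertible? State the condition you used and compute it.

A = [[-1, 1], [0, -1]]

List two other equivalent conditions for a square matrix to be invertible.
Yes, invertible; det(A) = 1 ≠ 0. Equivalent conditions: rank(A) = 2; Ax = 0 has only the trivial solution; 0 is not an eigenvalue; the columns of A are linearly independent.

To check invertibility, compute det(A).
The given matrix is triangular, so det(A) equals the product of its diagonal entries = 1 ≠ 0.
Since det(A) ≠ 0, A is invertible.
Equivalent conditions for a square matrix A to be invertible:
- rank(A) = 2 (full rank).
- The homogeneous system Ax = 0 has only the trivial solution x = 0.
- 0 is not an eigenvalue of A.
- The columns (equivalently rows) of A are linearly independent.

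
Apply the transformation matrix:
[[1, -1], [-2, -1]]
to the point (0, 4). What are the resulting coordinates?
(-4, -4)

Matrix multiplication:
[[1, -1], [-2, -1]] × [0, 4]ᵀ
= [1×0 + -1×4, -2×0 + -1×4]ᵀ
= [-4.0000, -4.0000]ᵀ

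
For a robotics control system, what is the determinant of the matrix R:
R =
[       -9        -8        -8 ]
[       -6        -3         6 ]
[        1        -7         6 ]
det(R) = -912

Expand along row 0 (cofactor expansion): det(R) = a*(e*i - f*h) - b*(d*i - f*g) + c*(d*h - e*g), where the 3×3 is [[a, b, c], [d, e, f], [g, h, i]].
Minor M_00 = (-3)*(6) - (6)*(-7) = -18 + 42 = 24.
Minor M_01 = (-6)*(6) - (6)*(1) = -36 - 6 = -42.
Minor M_02 = (-6)*(-7) - (-3)*(1) = 42 + 3 = 45.
det(R) = (-9)*(24) - (-8)*(-42) + (-8)*(45) = -216 - 336 - 360 = -912.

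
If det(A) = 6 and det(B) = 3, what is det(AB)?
18

Use the multiplicative property of determinants: det(AB) = det(A)*det(B).
det(AB) = (6)*(3) = 18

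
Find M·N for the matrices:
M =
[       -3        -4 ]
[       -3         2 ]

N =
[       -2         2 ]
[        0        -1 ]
MN =
[        6        -2 ]
[        6        -8 ]

Matrix multiplication: (MN)[i][j] = sum over k of M[i][k] * N[k][j].
  (MN)[0][0] = (-3)*(-2) + (-4)*(0) = 6
  (MN)[0][1] = (-3)*(2) + (-4)*(-1) = -2
  (MN)[1][0] = (-3)*(-2) + (2)*(0) = 6
  (MN)[1][1] = (-3)*(2) + (2)*(-1) = -8
MN =
[        6        -2 ]
[        6        -8 ]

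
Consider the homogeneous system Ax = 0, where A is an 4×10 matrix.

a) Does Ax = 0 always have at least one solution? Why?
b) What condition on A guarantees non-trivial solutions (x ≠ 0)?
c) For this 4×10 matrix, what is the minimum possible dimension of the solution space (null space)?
a) Yes, x = 0 is always a solution. b) When A has linearly dependent columns (rank < n). c) Minimum nullity = 6.

a) x = 0 satisfies A·0 = 0, so the zero vector is always a solution.
b) Non-trivial solutions exist iff the columns of A are linearly dependent, equivalently rank(A) < n (the number of columns).
c) By rank-nullity, rank(A) + nullity(A) = n = 10. Since A has only 4 rows, rank(A) ≤ 4, so nullity(A) ≥ 10 - 4 = 6.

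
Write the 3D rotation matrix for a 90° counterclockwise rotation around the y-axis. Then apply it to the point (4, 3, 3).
R = [[0, 0, 1], [0, 1, 0], [-1, 0, 0]]; R·(4, 3, 3) = (3, 3, -4)

Rotation matrix for 90° around y-axis:
cos(90°) = 0, sin(90°) = 1
R = [[0, 0, 1], [0, 1, 0], [-1, 0, 0]]
Apply to (4, 3, 3): R·[4, 3, 3]ᵀ = (3, 3, -4)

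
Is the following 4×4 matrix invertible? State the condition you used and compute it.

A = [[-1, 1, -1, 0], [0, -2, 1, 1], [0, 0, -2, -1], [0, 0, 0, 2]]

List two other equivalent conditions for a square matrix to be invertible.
Yes, invertible; det(A) = -8 ≠ 0. Equivalent conditions: rank(A) = 4; Ax = 0 has only the trivial solution; 0 is not an eigenvalue; the columns of A are linearly independent.

To check invertibility, compute det(A).
The given matrix is triangular, so det(A) equals the product of its diagonal entries = -8 ≠ 0.
Since det(A) ≠ 0, A is invertible.
Equivalent conditions for a square matrix A to be invertible:
- rank(A) = 4 (full rank).
- The homogeneous system Ax = 0 has only the trivial solution x = 0.
- 0 is not an eigenvalue of A.
- The columns (equivalently rows) of A are linearly independent.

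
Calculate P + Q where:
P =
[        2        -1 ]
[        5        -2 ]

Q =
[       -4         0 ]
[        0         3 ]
P + Q =
[       -2        -1 ]
[        5         1 ]

Matrix addition is elementwise: (P+Q)[i][j] = P[i][j] + Q[i][j].
  (P+Q)[0][0] = (2) + (-4) = -2
  (P+Q)[0][1] = (-1) + (0) = -1
  (P+Q)[1][0] = (5) + (0) = 5
  (P+Q)[1][1] = (-2) + (3) = 1
P + Q =
[       -2        -1 ]
[        5         1 ]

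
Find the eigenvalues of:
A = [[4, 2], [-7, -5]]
λ = -3, 2

Solve det(A - λI) = 0. For a 2×2 matrix this is λ² - (trace)λ + det = 0.
trace(A) = 4 - 5 = -1.
det(A) = (4)*(-5) - (2)*(-7) = -20 + 14 = -6.
Characteristic equation: λ² - (-1)λ + (-6) = 0.
Discriminant: (-1)² - 4*(-6) = 1 + 24 = 25.
Roots: λ = (-1 ± √25) / 2 = -3, 2.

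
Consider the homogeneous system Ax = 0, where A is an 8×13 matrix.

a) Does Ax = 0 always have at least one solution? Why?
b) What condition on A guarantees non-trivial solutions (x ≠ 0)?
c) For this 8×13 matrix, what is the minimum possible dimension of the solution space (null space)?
a) Yes, x = 0 is always a solution. b) When A has linearly dependent columns (rank < n). c) Minimum nullity = 5.

a) x = 0 satisfies A·0 = 0, so the zero vector is always a solution.
b) Non-trivial solutions exist iff the columns of A are linearly dependent, equivalently rank(A) < n (the number of columns).
c) By rank-nullity, rank(A) + nullity(A) = n = 13. Since A has only 8 rows, rank(A) ≤ 8, so nullity(A) ≥ 13 - 8 = 5.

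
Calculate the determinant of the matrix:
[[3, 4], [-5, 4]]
32

For a 2×2 matrix [[a, b], [c, d]], det = ad - bc
det = (3)(4) - (4)(-5) = 12 - -20 = 32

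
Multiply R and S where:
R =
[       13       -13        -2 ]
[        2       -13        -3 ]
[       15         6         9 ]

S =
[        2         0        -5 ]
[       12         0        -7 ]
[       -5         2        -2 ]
RS =
[     -120        -4        30 ]
[     -137        -6        87 ]
[       57        18      -135 ]

Matrix multiplication: (RS)[i][j] = sum over k of R[i][k] * S[k][j].
  (RS)[0][0] = (13)*(2) + (-13)*(12) + (-2)*(-5) = -120
  (RS)[0][1] = (13)*(0) + (-13)*(0) + (-2)*(2) = -4
  (RS)[0][2] = (13)*(-5) + (-13)*(-7) + (-2)*(-2) = 30
  (RS)[1][0] = (2)*(2) + (-13)*(12) + (-3)*(-5) = -137
  (RS)[1][1] = (2)*(0) + (-13)*(0) + (-3)*(2) = -6
  (RS)[1][2] = (2)*(-5) + (-13)*(-7) + (-3)*(-2) = 87
  (RS)[2][0] = (15)*(2) + (6)*(12) + (9)*(-5) = 57
  (RS)[2][1] = (15)*(0) + (6)*(0) + (9)*(2) = 18
  (RS)[2][2] = (15)*(-5) + (6)*(-7) + (9)*(-2) = -135
RS =
[     -120        -4        30 ]
[     -137        -6        87 ]
[       57        18      -135 ]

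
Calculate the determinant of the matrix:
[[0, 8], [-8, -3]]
64

For a 2×2 matrix [[a, b], [c, d]], det = ad - bc
det = (0)(-3) - (8)(-8) = 0 - -64 = 64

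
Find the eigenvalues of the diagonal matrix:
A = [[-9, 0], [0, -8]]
λ₁ = -9, λ₂ = -8

The characteristic polynomial of A is det(A - λI) = (-9 - λ)(-8 - λ) = 0.
The roots are λ = -9 and λ = -8, so the eigenvalues are the diagonal entries.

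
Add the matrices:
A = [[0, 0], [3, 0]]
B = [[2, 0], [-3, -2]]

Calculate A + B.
[[2, 0], [0, -2]]

Add corresponding elements:
(0)+(2)=2
(0)+(0)=0
(3)+(-3)=0
(0)+(-2)=-2
A + B = [[2, 0], [0, -2]]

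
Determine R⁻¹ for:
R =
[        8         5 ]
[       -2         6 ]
det(R) = 58
R⁻¹ =
[     3/29     -5/58 ]
[     1/29      4/29 ]

For a 2×2 matrix R = [[a, b], [c, d]] with det(R) ≠ 0, R⁻¹ = (1/det(R)) * [[d, -b], [-c, a]].
det(R) = (8)*(6) - (5)*(-2) = 48 + 10 = 58.
R⁻¹ = (1/58) * [[6, -5], [2, 8]].
Dividing each entry by 58 and reducing:
R⁻¹ =
[     3/29     -5/58 ]
[     1/29      4/29 ]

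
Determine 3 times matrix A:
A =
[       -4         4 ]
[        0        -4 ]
3A =
[      -12        12 ]
[        0       -12 ]

Scalar multiplication is elementwise: (3A)[i][j] = 3 * A[i][j].
  (3A)[0][0] = 3 * (-4) = -12
  (3A)[0][1] = 3 * (4) = 12
  (3A)[1][0] = 3 * (0) = 0
  (3A)[1][1] = 3 * (-4) = -12
3A =
[      -12        12 ]
[        0       -12 ]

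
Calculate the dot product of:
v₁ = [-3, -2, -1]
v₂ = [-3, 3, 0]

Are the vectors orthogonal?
3, No

The dot product is the sum of products of corresponding components.
v₁·v₂ = (-3)*(-3) + (-2)*(3) + (-1)*(0) = 9 - 6 + 0 = 3.
Two vectors are orthogonal iff their dot product is 0; here the dot product is 3, so the vectors are not orthogonal.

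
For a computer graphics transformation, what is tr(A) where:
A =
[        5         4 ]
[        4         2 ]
tr(A) = 5 + 2 = 7

The trace of a square matrix is the sum of its diagonal entries.
Diagonal entries of A: A[0][0] = 5, A[1][1] = 2.
tr(A) = 5 + 2 = 7.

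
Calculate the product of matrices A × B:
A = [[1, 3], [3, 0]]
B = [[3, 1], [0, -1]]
[[3, -2], [9, 3]]

Matrix multiplication:
C[0][0] = 1×3 + 3×0 = 3
C[0][1] = 1×1 + 3×-1 = -2
C[1][0] = 3×3 + 0×0 = 9
C[1][1] = 3×1 + 0×-1 = 3
Result: [[3, -2], [9, 3]]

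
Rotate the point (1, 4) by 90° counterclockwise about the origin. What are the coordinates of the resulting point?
(-4, 1)

Rotation matrix R(θ) = [[cos θ, -sin θ], [sin θ, cos θ]]; for θ = 90°:
R = [[0, -1], [1, 0]]
Result: R × [1, 4]ᵀ = [0·1 + (-1)·4, 1·1 + (0)·4]ᵀ = (-4, 1)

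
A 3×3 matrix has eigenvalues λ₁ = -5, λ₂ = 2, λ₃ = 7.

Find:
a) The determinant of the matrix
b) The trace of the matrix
det = -70, trace = 4

Two standard eigenvalue identities:
- det(A) equals the product of the eigenvalues (counted with multiplicity).
- trace(A) equals the sum of the eigenvalues.
det(A) = (-5)*(2)*(7) = -70.
trace(A) = -5 + 2 + 7 = 4.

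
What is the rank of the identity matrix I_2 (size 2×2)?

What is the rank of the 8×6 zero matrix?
rank(I_2) = 2, rank(0) = 0

The identity I_2 has 2 columns that are the standard basis vectors e_1, …, e_2. These are linearly independent, so all 2 columns are pivots and rank(I_2) = 2.
The 8×6 zero matrix has every entry zero, so every row is the zero row and there are no pivots; rank(0) = 0.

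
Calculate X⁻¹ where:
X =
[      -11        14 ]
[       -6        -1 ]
det(X) = 95
X⁻¹ =
[    -1/95    -14/95 ]
[     6/95    -11/95 ]

For a 2×2 matrix X = [[a, b], [c, d]] with det(X) ≠ 0, X⁻¹ = (1/det(X)) * [[d, -b], [-c, a]].
det(X) = (-11)*(-1) - (14)*(-6) = 11 + 84 = 95.
X⁻¹ = (1/95) * [[-1, -14], [6, -11]].
Dividing each entry by 95 and reducing:
X⁻¹ =
[    -1/95    -14/95 ]
[     6/95    -11/95 ]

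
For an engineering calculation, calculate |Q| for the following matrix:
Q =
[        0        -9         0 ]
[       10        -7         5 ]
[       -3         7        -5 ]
det(Q) = -315

Expand along row 0 (cofactor expansion): det(Q) = a*(e*i - f*h) - b*(d*i - f*g) + c*(d*h - e*g), where the 3×3 is [[a, b, c], [d, e, f], [g, h, i]].
Minor M_00 = (-7)*(-5) - (5)*(7) = 35 - 35 = 0.
Minor M_01 = (10)*(-5) - (5)*(-3) = -50 + 15 = -35.
Minor M_02 = (10)*(7) - (-7)*(-3) = 70 - 21 = 49.
det(Q) = (0)*(0) - (-9)*(-35) + (0)*(49) = 0 - 315 + 0 = -315.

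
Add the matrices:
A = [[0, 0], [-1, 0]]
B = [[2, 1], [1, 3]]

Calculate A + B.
[[2, 1], [0, 3]]

Add corresponding elements:
(0)+(2)=2
(0)+(1)=1
(-1)+(1)=0
(0)+(3)=3
A + B = [[2, 1], [0, 3]]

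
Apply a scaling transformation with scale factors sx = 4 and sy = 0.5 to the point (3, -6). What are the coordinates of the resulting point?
(12, -3.0)

Scaling matrix:
[[4, 0], [0, 0.50]]
Result: (3 × 4, -6 × 0.5) = (12, -3.0)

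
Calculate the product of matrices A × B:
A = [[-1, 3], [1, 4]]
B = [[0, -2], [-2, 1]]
[[-6, 5], [-8, 2]]

Matrix multiplication:
C[0][0] = -1×0 + 3×-2 = -6
C[0][1] = -1×-2 + 3×1 = 5
C[1][0] = 1×0 + 4×-2 = -8
C[1][1] = 1×-2 + 4×1 = 2
Result: [[-6, 5], [-8, 2]]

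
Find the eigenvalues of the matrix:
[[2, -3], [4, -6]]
λ = -4 and λ = 0

Characteristic equation: det(A - λI) = 0
λ² - (trace)λ + (det) = 0
λ² - (-4)λ + (0) = 0
λ² + 4λ + 0 = 0
Solving: λ = -4, 0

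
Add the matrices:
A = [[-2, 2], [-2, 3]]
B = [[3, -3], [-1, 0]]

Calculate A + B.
[[1, -1], [-3, 3]]

Add corresponding elements:
(-2)+(3)=1
(2)+(-3)=-1
(-2)+(-1)=-3
(3)+(0)=3
A + B = [[1, -1], [-3, 3]]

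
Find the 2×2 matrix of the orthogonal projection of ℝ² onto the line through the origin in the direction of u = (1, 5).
[[1/26, 5/26], [5/26, 25/26]]

The orthogonal projection onto the line spanned by a nonzero vector u = (a, b) has matrix P = (u uᵀ) / (uᵀ u) = (1/(a² + b²)) · [[a², ab], [ab, b²]].
Here u = (1, 5), so a² + b² = 1 + 25 = 26.
P = (1/26) · [[1, 5], [5, 25]] = [[1/26, 5/26], [5/26, 25/26]].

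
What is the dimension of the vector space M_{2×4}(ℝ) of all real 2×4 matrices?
Dimension = 8

A real 2×4 matrix is determined by its 2·4 = 8 independent entries.
A standard basis is {E_ij : 1 ≤ i ≤ 2, 1 ≤ j ≤ 4}, where E_ij has a 1 in position (i, j) and 0 elsewhere — there are 8 such matrices, and they are linearly independent and span M_{2×4}(ℝ).
Therefore dim(M_{2×4}(ℝ)) = 8.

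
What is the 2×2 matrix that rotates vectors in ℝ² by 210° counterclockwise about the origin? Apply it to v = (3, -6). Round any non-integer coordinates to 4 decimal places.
R = [[-√3/2, 1/2], [-1/2, -√3/2]]; R·v = (-5.5981, 3.6962)

A counterclockwise rotation by angle θ in ℝ² has matrix R(θ) = [[cos θ, -sin θ], [sin θ, cos θ]].
For θ = 210°: cos θ = -√3/2, sin θ = -1/2.
R(210°) = [[-√3/2, 1/2], [-1/2, -√3/2]].
R·v = [-√3/2·3 + (1/2)·-6, -1/2·3 + -√3/2·-6] = (-5.5981, 3.6962).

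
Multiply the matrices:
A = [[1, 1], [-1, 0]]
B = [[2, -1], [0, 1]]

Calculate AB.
[[2, 0], [-2, 1]]

Each entry (i,j) of AB = sum over k of A[i][k]*B[k][j].
(AB)[0][0] = (1)*(2) + (1)*(0) = 2
(AB)[0][1] = (1)*(-1) + (1)*(1) = 0
(AB)[1][0] = (-1)*(2) + (0)*(0) = -2
(AB)[1][1] = (-1)*(-1) + (0)*(1) = 1
AB = [[2, 0], [-2, 1]]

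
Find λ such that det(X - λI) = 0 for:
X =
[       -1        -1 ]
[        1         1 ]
λ = 0, 0

Solve det(X - λI) = 0. For a 2×2 matrix the characteristic equation is λ² - (trace)λ + det = 0.
trace(X) = a + d = -1 + 1 = 0.
det(X) = a*d - b*c = (-1)*(1) - (-1)*(1) = -1 + 1 = 0.
Characteristic equation: λ² - (0)λ + (0) = 0.
Discriminant = (0)² - 4*(0) = 0 - 0 = 0.
λ = (0 ± √0) / 2 = (0 ± 0) / 2 = 0, 0.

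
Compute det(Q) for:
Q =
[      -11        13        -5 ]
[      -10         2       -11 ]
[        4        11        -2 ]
det(Q) = -1529

Expand along row 0 (cofactor expansion): det(Q) = a*(e*i - f*h) - b*(d*i - f*g) + c*(d*h - e*g), where the 3×3 is [[a, b, c], [d, e, f], [g, h, i]].
Minor M_00 = (2)*(-2) - (-11)*(11) = -4 + 121 = 117.
Minor M_01 = (-10)*(-2) - (-11)*(4) = 20 + 44 = 64.
Minor M_02 = (-10)*(11) - (2)*(4) = -110 - 8 = -118.
det(Q) = (-11)*(117) - (13)*(64) + (-5)*(-118) = -1287 - 832 + 590 = -1529.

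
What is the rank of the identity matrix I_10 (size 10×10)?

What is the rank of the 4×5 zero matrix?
rank(I_10) = 10, rank(0) = 0

The identity I_10 has 10 columns that are the standard basis vectors e_1, …, e_10. These are linearly independent, so all 10 columns are pivots and rank(I_10) = 10.
The 4×5 zero matrix has every entry zero, so every row is the zero row and there are no pivots; rank(0) = 0.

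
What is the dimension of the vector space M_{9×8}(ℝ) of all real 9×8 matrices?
Dimension = 72

A real 9×8 matrix is determined by its 9·8 = 72 independent entries.
A standard basis is {E_ij : 1 ≤ i ≤ 9, 1 ≤ j ≤ 8}, where E_ij has a 1 in position (i, j) and 0 elsewhere — there are 72 such matrices, and they are linearly independent and span M_{9×8}(ℝ).
Therefore dim(M_{9×8}(ℝ)) = 72.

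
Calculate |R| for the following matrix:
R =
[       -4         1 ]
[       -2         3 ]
det(R) = -10

For a 2×2 matrix [[a, b], [c, d]], det = a*d - b*c.
det(R) = (-4)*(3) - (1)*(-2) = -12 + 2 = -10.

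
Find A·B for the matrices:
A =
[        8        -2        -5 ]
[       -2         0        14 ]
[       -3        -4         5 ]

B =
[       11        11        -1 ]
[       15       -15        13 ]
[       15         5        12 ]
AB =
[      -17        93       -94 ]
[      188        48       170 ]
[      -18        52        11 ]

Matrix multiplication: (AB)[i][j] = sum over k of A[i][k] * B[k][j].
  (AB)[0][0] = (8)*(11) + (-2)*(15) + (-5)*(15) = -17
  (AB)[0][1] = (8)*(11) + (-2)*(-15) + (-5)*(5) = 93
  (AB)[0][2] = (8)*(-1) + (-2)*(13) + (-5)*(12) = -94
  (AB)[1][0] = (-2)*(11) + (0)*(15) + (14)*(15) = 188
  (AB)[1][1] = (-2)*(11) + (0)*(-15) + (14)*(5) = 48
  (AB)[1][2] = (-2)*(-1) + (0)*(13) + (14)*(12) = 170
  (AB)[2][0] = (-3)*(11) + (-4)*(15) + (5)*(15) = -18
  (AB)[2][1] = (-3)*(11) + (-4)*(-15) + (5)*(5) = 52
  (AB)[2][2] = (-3)*(-1) + (-4)*(13) + (5)*(12) = 11
AB =
[      -17        93       -94 ]
[      188        48       170 ]
[      -18        52        11 ]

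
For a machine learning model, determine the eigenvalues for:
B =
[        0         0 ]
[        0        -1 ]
λ = -1, 0

Solve det(B - λI) = 0. For a 2×2 matrix the characteristic equation is λ² - (trace)λ + det = 0.
trace(B) = a + d = 0 - 1 = -1.
det(B) = a*d - b*c = (0)*(-1) - (0)*(0) = 0 - 0 = 0.
Characteristic equation: λ² - (-1)λ + (0) = 0.
Discriminant = (-1)² - 4*(0) = 1 - 0 = 1.
λ = (-1 ± √1) / 2 = (-1 ± 1) / 2 = -1, 0.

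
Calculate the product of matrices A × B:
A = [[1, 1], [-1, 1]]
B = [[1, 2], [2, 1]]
[[3, 3], [1, -1]]

Matrix multiplication:
C[0][0] = 1×1 + 1×2 = 3
C[0][1] = 1×2 + 1×1 = 3
C[1][0] = -1×1 + 1×2 = 1
C[1][1] = -1×2 + 1×1 = -1
Result: [[3, 3], [1, -1]]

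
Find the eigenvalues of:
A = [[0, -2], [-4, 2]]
λ = -2, 4

Solve det(A - λI) = 0. For a 2×2 matrix this is λ² - (trace)λ + det = 0.
trace(A) = 0 + 2 = 2.
det(A) = (0)*(2) - (-2)*(-4) = 0 - 8 = -8.
Characteristic equation: λ² - (2)λ + (-8) = 0.
Discriminant: (2)² - 4*(-8) = 4 + 32 = 36.
Roots: λ = (2 ± √36) / 2 = -2, 4.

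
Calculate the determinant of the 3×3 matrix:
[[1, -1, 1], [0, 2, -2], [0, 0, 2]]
4

Expansion along first row:
det = 1·det([[2,-2],[0,2]]) - -1·det([[0,-2],[0,2]]) + 1·det([[0,2],[0,0]])
    = 1·(2·2 - -2·0) - -1·(0·2 - -2·0) + 1·(0·0 - 2·0)
    = 1·4 - -1·0 + 1·0
    = 4 + 0 + 0 = 4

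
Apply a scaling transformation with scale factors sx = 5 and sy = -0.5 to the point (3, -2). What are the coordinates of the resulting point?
(15, 1.0)

Scaling matrix:
[[5, 0], [0, -0.50]]
Result: (3 × 5, -2 × -0.5) = (15, 1.0)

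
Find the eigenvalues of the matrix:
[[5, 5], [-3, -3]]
λ = 0 and λ = 2

Characteristic equation: det(A - λI) = 0
λ² - (trace)λ + (det) = 0
λ² - (2)λ + (0) = 0
λ² - 2λ + 0 = 0
Solving: λ = 0, 2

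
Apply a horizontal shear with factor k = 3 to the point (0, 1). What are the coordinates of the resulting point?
(3, 1)

Shear matrix for horizontal shear with factor k = 3:
[[1, 3], [0, 1]]
Result: (0, 1) → (3, 1)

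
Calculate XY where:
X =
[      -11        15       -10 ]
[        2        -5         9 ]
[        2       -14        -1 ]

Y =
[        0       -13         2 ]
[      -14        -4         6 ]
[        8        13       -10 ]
XY =
[     -290       -47       168 ]
[      142       111      -116 ]
[      188        17       -70 ]

Matrix multiplication: (XY)[i][j] = sum over k of X[i][k] * Y[k][j].
  (XY)[0][0] = (-11)*(0) + (15)*(-14) + (-10)*(8) = -290
  (XY)[0][1] = (-11)*(-13) + (15)*(-4) + (-10)*(13) = -47
  (XY)[0][2] = (-11)*(2) + (15)*(6) + (-10)*(-10) = 168
  (XY)[1][0] = (2)*(0) + (-5)*(-14) + (9)*(8) = 142
  (XY)[1][1] = (2)*(-13) + (-5)*(-4) + (9)*(13) = 111
  (XY)[1][2] = (2)*(2) + (-5)*(6) + (9)*(-10) = -116
  (XY)[2][0] = (2)*(0) + (-14)*(-14) + (-1)*(8) = 188
  (XY)[2][1] = (2)*(-13) + (-14)*(-4) + (-1)*(13) = 17
  (XY)[2][2] = (2)*(2) + (-14)*(6) + (-1)*(-10) = -70
XY =
[     -290       -47       168 ]
[      142       111      -116 ]
[      188        17       -70 ]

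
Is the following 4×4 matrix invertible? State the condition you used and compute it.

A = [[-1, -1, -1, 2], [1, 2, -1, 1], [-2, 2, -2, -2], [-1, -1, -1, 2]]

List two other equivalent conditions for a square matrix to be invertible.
No, not invertible; det(A) = 0 (two rows are equal, so the rows are linearly dependent). Equivalent conditions (failing for this A): rank(A) < 4; Ax = 0 has non-trivial solutions; 0 is an eigenvalue; the columns are linearly dependent.

To check invertibility, compute det(A).
In this matrix, row 0 and the last row are identical, so one row is a scalar multiple of another and the rows are linearly dependent.
A matrix with linearly dependent rows has det = 0 and is not invertible.
Equivalent failed conditions:
- rank(A) < 4.
- Ax = 0 has non-trivial solutions.
- 0 is an eigenvalue.
- The columns are linearly dependent.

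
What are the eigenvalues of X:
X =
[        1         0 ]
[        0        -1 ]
λ = -1, 1

Solve det(X - λI) = 0. For a 2×2 matrix the characteristic equation is λ² - (trace)λ + det = 0.
trace(X) = a + d = 1 - 1 = 0.
det(X) = a*d - b*c = (1)*(-1) - (0)*(0) = -1 - 0 = -1.
Characteristic equation: λ² - (0)λ + (-1) = 0.
Discriminant = (0)² - 4*(-1) = 0 + 4 = 4.
λ = (0 ± √4) / 2 = (0 ± 2) / 2 = -1, 1.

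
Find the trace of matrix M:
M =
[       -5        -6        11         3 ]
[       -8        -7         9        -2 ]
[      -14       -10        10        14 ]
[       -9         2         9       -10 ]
tr(M) = -5 - 7 + 10 - 10 = -12

The trace of a square matrix is the sum of its diagonal entries.
Diagonal entries of M: M[0][0] = -5, M[1][1] = -7, M[2][2] = 10, M[3][3] = -10.
tr(M) = -5 - 7 + 10 - 10 = -12.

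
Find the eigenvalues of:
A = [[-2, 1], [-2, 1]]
λ = -1, 0

Solve det(A - λI) = 0. For a 2×2 matrix this is λ² - (trace)λ + det = 0.
trace(A) = -2 + 1 = -1.
det(A) = (-2)*(1) - (1)*(-2) = -2 + 2 = 0.
Characteristic equation: λ² - (-1)λ + (0) = 0.
Discriminant: (-1)² - 4*(0) = 1 - 0 = 1.
Roots: λ = (-1 ± √1) / 2 = -1, 0.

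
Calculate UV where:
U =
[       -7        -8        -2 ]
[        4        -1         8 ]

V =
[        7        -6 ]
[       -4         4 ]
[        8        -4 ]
UV =
[      -33        18 ]
[       96       -60 ]

Matrix multiplication: (UV)[i][j] = sum over k of U[i][k] * V[k][j].
  (UV)[0][0] = (-7)*(7) + (-8)*(-4) + (-2)*(8) = -33
  (UV)[0][1] = (-7)*(-6) + (-8)*(4) + (-2)*(-4) = 18
  (UV)[1][0] = (4)*(7) + (-1)*(-4) + (8)*(8) = 96
  (UV)[1][1] = (4)*(-6) + (-1)*(4) + (8)*(-4) = -60
UV =
[      -33        18 ]
[       96       -60 ]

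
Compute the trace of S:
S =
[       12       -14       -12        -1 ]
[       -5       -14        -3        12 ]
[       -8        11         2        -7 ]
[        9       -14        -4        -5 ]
tr(S) = 12 - 14 + 2 - 5 = -5

The trace of a square matrix is the sum of its diagonal entries.
Diagonal entries of S: S[0][0] = 12, S[1][1] = -14, S[2][2] = 2, S[3][3] = -5.
tr(S) = 12 - 14 + 2 - 5 = -5.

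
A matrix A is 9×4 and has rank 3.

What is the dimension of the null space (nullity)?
1

The rank-nullity theorem for an m×n matrix states:
rank(A) + nullity(A) = n (the number of columns).
Here n = 4 and rank(A) = 3, so nullity(A) = 4 - 3 = 1.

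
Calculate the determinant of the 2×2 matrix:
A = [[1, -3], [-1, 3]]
0

For A = [[a, b], [c, d]], det(A) = a*d - b*c.
det(A) = (1)*(3) - (-3)*(-1) = 3 - 3 = 0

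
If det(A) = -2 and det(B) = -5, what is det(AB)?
10

Use the multiplicative property of determinants: det(AB) = det(A)*det(B).
det(AB) = (-2)*(-5) = 10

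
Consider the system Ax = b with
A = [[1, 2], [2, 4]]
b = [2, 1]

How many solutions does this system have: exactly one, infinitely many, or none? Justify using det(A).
No solution

det(A) = (1)*(4) - (2)*(2) = 0, so A is singular.
The column space of A is span(column 1) = span([1, 2]).
b = [2, 1] is not a scalar multiple of column 1, so b ∉ column space and the system is inconsistent — no solution.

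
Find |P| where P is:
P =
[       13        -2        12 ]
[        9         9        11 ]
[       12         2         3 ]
det(P) = -1225

Expand along row 0 (cofactor expansion): det(P) = a*(e*i - f*h) - b*(d*i - f*g) + c*(d*h - e*g), where the 3×3 is [[a, b, c], [d, e, f], [g, h, i]].
Minor M_00 = (9)*(3) - (11)*(2) = 27 - 22 = 5.
Minor M_01 = (9)*(3) - (11)*(12) = 27 - 132 = -105.
Minor M_02 = (9)*(2) - (9)*(12) = 18 - 108 = -90.
det(P) = (13)*(5) - (-2)*(-105) + (12)*(-90) = 65 - 210 - 1080 = -1225.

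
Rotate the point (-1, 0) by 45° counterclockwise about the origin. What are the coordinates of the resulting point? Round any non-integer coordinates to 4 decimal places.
(-0.7071, -0.7071)

Rotation matrix R(θ) = [[cos θ, -sin θ], [sin θ, cos θ]]; for θ = 45°:
R = [[√2/2, -√2/2], [√2/2, √2/2]]
Result: R × [-1, 0]ᵀ = [√2/2·-1 + (-√2/2)·0, √2/2·-1 + (√2/2)·0]ᵀ = (-0.7071, -0.7071)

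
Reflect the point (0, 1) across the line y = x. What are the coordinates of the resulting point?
(1, 0)

Reflection across line y = x: (0, 1) → (1, 0)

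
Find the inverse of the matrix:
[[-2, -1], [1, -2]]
[[-2/5, 1/5], [-1/5, -2/5]]

For [[a,b],[c,d]], inverse = (1/det)·[[d,-b],[-c,a]]
det = -2·-2 - -1·1 = 5
Inverse = (1/5)·[[-2, 1], [-1, -2]]
        = [[-2/5, 1/5], [-1/5, -2/5]]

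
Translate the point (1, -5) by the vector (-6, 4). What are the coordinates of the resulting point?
(-5, -1)

Translation by (-6, 4):
x' = 1 + -6 = -5
y' = -5 + 4 = -1
Homogeneous matrix: [[1, 0, -6], [0, 1, 4], [0, 0, 1]]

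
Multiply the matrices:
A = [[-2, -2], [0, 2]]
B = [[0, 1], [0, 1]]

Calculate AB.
[[0, -4], [0, 2]]

Each entry (i,j) of AB = sum over k of A[i][k]*B[k][j].
(AB)[0][0] = (-2)*(0) + (-2)*(0) = 0
(AB)[0][1] = (-2)*(1) + (-2)*(1) = -4
(AB)[1][0] = (0)*(0) + (2)*(0) = 0
(AB)[1][1] = (0)*(1) + (2)*(1) = 2
AB = [[0, -4], [0, 2]]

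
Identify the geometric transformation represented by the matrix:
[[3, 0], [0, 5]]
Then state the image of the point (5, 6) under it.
non-uniform scaling by (3, 5); image of (5, 6) is (15, 30)

This is diagonal with distinct entries, so it scales the x-axis by 3 and the y-axis by 5.
The matrix [[3, 0], [0, 5]] represents: non-uniform scaling by (3, 5).
Applying it to (5, 6): [3·5 + 0·6, 0·5 + 5·6] = (15, 30).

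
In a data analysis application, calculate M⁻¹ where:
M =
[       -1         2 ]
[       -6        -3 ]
det(M) = 15
M⁻¹ =
[     -1/5     -2/15 ]
[      2/5     -1/15 ]

For a 2×2 matrix M = [[a, b], [c, d]] with det(M) ≠ 0, M⁻¹ = (1/det(M)) * [[d, -b], [-c, a]].
det(M) = (-1)*(-3) - (2)*(-6) = 3 + 12 = 15.
M⁻¹ = (1/15) * [[-3, -2], [6, -1]].
Dividing each entry by 15 and reducing:
M⁻¹ =
[     -1/5     -2/15 ]
[      2/5     -1/15 ]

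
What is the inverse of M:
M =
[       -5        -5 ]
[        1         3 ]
det(M) = -10
M⁻¹ =
[    -3/10      -1/2 ]
[     1/10       1/2 ]

For a 2×2 matrix M = [[a, b], [c, d]] with det(M) ≠ 0, M⁻¹ = (1/det(M)) * [[d, -b], [-c, a]].
det(M) = (-5)*(3) - (-5)*(1) = -15 + 5 = -10.
M⁻¹ = (1/-10) * [[3, 5], [-1, -5]].
Dividing each entry by -10 and reducing:
M⁻¹ =
[    -3/10      -1/2 ]
[     1/10       1/2 ]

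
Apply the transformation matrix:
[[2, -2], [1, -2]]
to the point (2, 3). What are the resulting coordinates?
(-2, -4)

Matrix multiplication:
[[2, -2], [1, -2]] × [2, 3]ᵀ
= [2×2 + -2×3, 1×2 + -2×3]ᵀ
= [-2.0000, -4.0000]ᵀ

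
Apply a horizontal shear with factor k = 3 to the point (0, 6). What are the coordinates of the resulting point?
(18, 6)

Shear matrix for horizontal shear with factor k = 3:
[[1, 3], [0, 1]]
Result: (0, 6) → (18, 6)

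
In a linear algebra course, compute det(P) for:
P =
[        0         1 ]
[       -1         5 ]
det(P) = 1

For a 2×2 matrix [[a, b], [c, d]], det = a*d - b*c.
det(P) = (0)*(5) - (1)*(-1) = 0 + 1 = 1.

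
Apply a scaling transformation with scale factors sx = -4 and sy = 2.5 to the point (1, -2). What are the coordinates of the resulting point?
(-4, -5.0)

Scaling matrix:
[[-4, 0], [0, 2.50]]
Result: (1 × -4, -2 × 2.5) = (-4, -5.0)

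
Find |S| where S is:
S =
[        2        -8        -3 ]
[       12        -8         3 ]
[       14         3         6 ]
det(S) = -318

Expand along row 0 (cofactor expansion): det(S) = a*(e*i - f*h) - b*(d*i - f*g) + c*(d*h - e*g), where the 3×3 is [[a, b, c], [d, e, f], [g, h, i]].
Minor M_00 = (-8)*(6) - (3)*(3) = -48 - 9 = -57.
Minor M_01 = (12)*(6) - (3)*(14) = 72 - 42 = 30.
Minor M_02 = (12)*(3) - (-8)*(14) = 36 + 112 = 148.
det(S) = (2)*(-57) - (-8)*(30) + (-3)*(148) = -114 + 240 - 444 = -318.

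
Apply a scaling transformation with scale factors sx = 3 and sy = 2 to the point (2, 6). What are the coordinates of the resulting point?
(6, 12)

Scaling matrix:
[[3, 0], [0, 2]]
Result: (2 × 3, 6 × 2) = (6, 12)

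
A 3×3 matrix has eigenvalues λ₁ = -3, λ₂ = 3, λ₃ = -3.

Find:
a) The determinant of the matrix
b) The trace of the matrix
det = 27, trace = -3

Two standard eigenvalue identities:
- det(A) equals the product of the eigenvalues (counted with multiplicity).
- trace(A) equals the sum of the eigenvalues.
det(A) = (-3)*(3)*(-3) = 27.
trace(A) = -3 + 3 - 3 = -3.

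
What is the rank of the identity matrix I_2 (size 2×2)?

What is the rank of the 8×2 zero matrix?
rank(I_2) = 2, rank(0) = 0

The identity I_2 has 2 columns that are the standard basis vectors e_1, …, e_2. These are linearly independent, so all 2 columns are pivots and rank(I_2) = 2.
The 8×2 zero matrix has every entry zero, so every row is the zero row and there are no pivots; rank(0) = 0.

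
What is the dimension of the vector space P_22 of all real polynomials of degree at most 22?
Dimension = 23

A polynomial of degree at most 22 can be written as a₀ + a₁x + a₂x² + … + a_22x^22, with 23 free coefficients a₀, …, a_22.
The set {1, x, x², …, x^22} is a basis: it spans P_22 (every such polynomial is a linear combination of these) and is linearly independent (a polynomial is zero iff all its coefficients are zero).
Therefore dim(P_22) = 22 + 1 = 23.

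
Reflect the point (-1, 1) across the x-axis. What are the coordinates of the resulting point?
(-1, -1)

Reflection across x-axis: (-1, 1) → (-1, -1)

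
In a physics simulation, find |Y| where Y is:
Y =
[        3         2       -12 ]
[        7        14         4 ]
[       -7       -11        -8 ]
det(Y) = -400

Expand along row 0 (cofactor expansion): det(Y) = a*(e*i - f*h) - b*(d*i - f*g) + c*(d*h - e*g), where the 3×3 is [[a, b, c], [d, e, f], [g, h, i]].
Minor M_00 = (14)*(-8) - (4)*(-11) = -112 + 44 = -68.
Minor M_01 = (7)*(-8) - (4)*(-7) = -56 + 28 = -28.
Minor M_02 = (7)*(-11) - (14)*(-7) = -77 + 98 = 21.
det(Y) = (3)*(-68) - (2)*(-28) + (-12)*(21) = -204 + 56 - 252 = -400.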